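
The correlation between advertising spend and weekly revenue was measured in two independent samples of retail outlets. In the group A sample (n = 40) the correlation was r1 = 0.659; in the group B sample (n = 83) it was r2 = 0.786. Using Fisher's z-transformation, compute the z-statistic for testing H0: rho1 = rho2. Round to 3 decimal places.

-1.357

z1 = atanh(0.659) = 0.791044,  z2 = atanh(0.786) = 1.060879
SE = √(1/(n1−3) + 1/(n2−3)) = √(1/37 + 1/80) = √(0.0270270 + 0.0125000) = √0.0395270 = 0.198814
z = (z1 − z2)/SE = (0.791044 − 1.060879) / 0.198814 = -0.269835 / 0.198814 = -1.357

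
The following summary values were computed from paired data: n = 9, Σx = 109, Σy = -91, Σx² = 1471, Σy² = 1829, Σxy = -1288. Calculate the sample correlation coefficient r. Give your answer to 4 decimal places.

Numerator: nΣxy − (Σx)(Σy) = 9·(-1288) − (109)(-91) = -1673
Denominator: √[(nΣx²−(Σx)²)(nΣy²−(Σy)²)]
  nΣx²−(Σx)² = 9·1471 − 11881 = 1358;  nΣy²−(Σy)² = 9·1829 − 8281 = 8180
  √(1358·8180) = √11108440 = 3332.9326
r = -1673 / 3332.9326 = -0.5020

-0.5020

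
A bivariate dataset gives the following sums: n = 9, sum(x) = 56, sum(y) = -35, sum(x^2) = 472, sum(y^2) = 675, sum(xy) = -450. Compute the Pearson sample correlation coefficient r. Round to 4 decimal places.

-0.9000

S_xy = nΣxy − ΣxΣy = 9·(-450) − 56·(-35) = -4050 − (-1960) = -2090
S_xx = nΣx² − (Σx)² = 9·472 − 56² = 4248 − 3136 = 1112
S_yy = nΣy² − (Σy)² = 9·675 − (-35)² = 6075 − 1225 = 4850
r = S_xy / √(S_xx·S_yy) = -2090 / √(1112·4850) = -2090 / √5393200 = -2090 / 2322.3264 = -0.9000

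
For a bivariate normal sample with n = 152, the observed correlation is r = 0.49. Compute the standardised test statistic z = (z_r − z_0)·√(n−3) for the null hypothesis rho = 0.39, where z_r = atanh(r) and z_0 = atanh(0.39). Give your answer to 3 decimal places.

1.517

z_r = atanh(0.49) = 0.536060,  z_0 = atanh(0.39) = 0.411800
SE = 1/√(n−3) = 1/√149 = 0.081923
z = (z_r − z_0)/SE = (0.536060 − 0.411800) / 0.081923 = 0.124260 / 0.081923 = 1.517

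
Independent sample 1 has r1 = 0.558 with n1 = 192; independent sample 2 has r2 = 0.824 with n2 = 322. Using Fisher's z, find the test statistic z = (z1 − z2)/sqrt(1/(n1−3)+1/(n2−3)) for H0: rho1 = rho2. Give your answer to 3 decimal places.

-5.874

Fisher z-transforms: z1 = atanh(0.558) = 0.629924, z2 = atanh(0.824) = 1.169152; difference d = -0.539228
Var(d) = 1/189 + 1/319 = 0.0052910 + 0.0031348 = 0.0084258
z = d/√Var(d) = -0.539228 / √0.0084258 = -0.539228 / 0.091792 = -5.874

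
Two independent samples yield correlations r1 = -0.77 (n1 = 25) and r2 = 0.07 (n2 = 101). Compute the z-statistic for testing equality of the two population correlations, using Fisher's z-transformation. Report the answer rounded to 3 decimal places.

Fisher z-transforms: z1 = atanh(-0.77) = -1.020328, z2 = atanh(0.07) = 0.070115; difference d = -1.090443
Var(d) = 1/22 + 1/98 = 0.0454545 + 0.0102041 = 0.0556586
z = d/√Var(d) = -1.090443 / √0.0556586 = -1.090443 / 0.235921 = -4.622

-4.622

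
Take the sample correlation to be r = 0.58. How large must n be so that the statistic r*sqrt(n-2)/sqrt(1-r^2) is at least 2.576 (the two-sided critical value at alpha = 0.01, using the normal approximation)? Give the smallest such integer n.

Need r·√(n−2)/√(1−r²) ≥ 2.576
√(n−2) ≥ 2.576·√(1−0.3364) / 0.58 = 2.576·0.814616 / 0.58 = 3.6180
n−2 ≥ 13.0899  ⇒  n ≥ 15.0899
Smallest integer n = 16

16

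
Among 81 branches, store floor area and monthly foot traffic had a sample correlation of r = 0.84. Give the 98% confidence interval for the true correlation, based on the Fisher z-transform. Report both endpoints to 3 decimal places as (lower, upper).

(0.743, 0.902)

z_r = atanh(0.84) = 1.221174;  SE = 1/√(n−3) = 1/√78 = 0.113228
z-limits: 1.221174 ± 2.326·0.113228 = 1.221174 ± 0.263368 = [0.957806, 1.484542]
ρ-limits: (tanh 0.957806, tanh 1.484542) = (0.743, 0.902)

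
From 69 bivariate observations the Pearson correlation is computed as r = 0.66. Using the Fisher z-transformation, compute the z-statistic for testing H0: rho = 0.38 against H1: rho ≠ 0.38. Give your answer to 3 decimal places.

3.191

Fisher z: atanh(0.66) = 0.792814, atanh(0.38) = 0.400060
z = (z_r − z_0)·√(n−3) = (0.792814 − 0.400060)·√66 = 0.392754 · 8.124038 = 3.191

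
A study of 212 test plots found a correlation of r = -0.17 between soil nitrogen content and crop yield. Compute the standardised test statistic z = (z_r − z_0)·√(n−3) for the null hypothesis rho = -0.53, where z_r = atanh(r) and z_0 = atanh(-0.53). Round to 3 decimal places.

z_r = atanh(-0.17) = -0.171667,  z_0 = atanh(-0.53) = -0.590145
SE = 1/√(n−3) = 1/√209 = 0.069171
z = (z_r − z_0)/SE = (-0.171667 − (-0.590145)) / 0.069171 = 0.418478 / 0.069171 = 6.050

6.050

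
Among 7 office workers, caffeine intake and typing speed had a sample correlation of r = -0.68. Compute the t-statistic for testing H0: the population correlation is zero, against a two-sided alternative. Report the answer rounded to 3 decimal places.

1 − r² = 1 − 0.4624 = 0.5376;  √(1−r²) = 0.733212
√(n−2) = √5 = 2.236068
t = r·√(n−2)/√(1−r²) = -0.68 · 2.236068 / 0.733212 = -2.074

-2.074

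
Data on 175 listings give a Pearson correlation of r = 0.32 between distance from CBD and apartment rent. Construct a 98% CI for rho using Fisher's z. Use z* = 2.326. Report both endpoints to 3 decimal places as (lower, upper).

z_r = atanh(0.32) = 0.331647;  SE = 1/√(n−3) = 1/√172 = 0.076249
z-limits: 0.331647 ± 2.326·0.076249 = 0.331647 ± 0.177355 = [0.154292, 0.509002]
ρ-limits: (tanh 0.154292, tanh 0.509002) = (0.153, 0.469)

(0.153, 0.469)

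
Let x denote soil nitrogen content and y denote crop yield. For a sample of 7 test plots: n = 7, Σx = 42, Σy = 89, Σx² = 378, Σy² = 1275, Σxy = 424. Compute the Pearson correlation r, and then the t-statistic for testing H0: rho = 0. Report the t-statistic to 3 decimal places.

S_xy = nΣxy − ΣxΣy = 7·424 − 42·89 = 2968 − 3738 = -770
S_xx = nΣx² − (Σx)² = 7·378 − 42² = 2646 − 1764 = 882
S_yy = nΣy² − (Σy)² = 7·1275 − 89² = 8925 − 7921 = 1004
r = S_xy / √(S_xx·S_yy) = -770 / √(882·1004) = -770 / √885528 = -770 / 941.0250 = -0.8183
t = r·√(n−2)/√(1−r²) = -0.8183·√5 / √(1−0.669615) = -1.829774 / 0.574791 = -3.183

-3.183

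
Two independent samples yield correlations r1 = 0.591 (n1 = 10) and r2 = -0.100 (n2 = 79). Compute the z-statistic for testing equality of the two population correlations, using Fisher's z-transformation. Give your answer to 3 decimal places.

1.974

Fisher z-transforms: z1 = atanh(0.591) = 0.679201, z2 = atanh(-0.100) = -0.100335; difference d = 0.779536
Var(d) = 1/7 + 1/76 = 0.1428571 + 0.0131579 = 0.1560150
z = d/√Var(d) = 0.779536 / √0.1560150 = 0.779536 / 0.394987 = 1.974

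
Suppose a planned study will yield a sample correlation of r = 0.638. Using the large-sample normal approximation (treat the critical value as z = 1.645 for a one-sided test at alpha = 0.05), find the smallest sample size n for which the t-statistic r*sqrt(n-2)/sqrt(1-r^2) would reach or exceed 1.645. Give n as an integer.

6

r√(n−2)/√(1−r²) ≥ 1.645  ⇔  n−2 ≥ (1.645)²·(1−r²)/r²
(1−r²)/r² = (1−0.407044)/0.407044 = 1.4567
n ≥ 2 + 2.706025·1.4567 = 2 + 3.9419 = 5.9419
⌈5.9419⌉ = 6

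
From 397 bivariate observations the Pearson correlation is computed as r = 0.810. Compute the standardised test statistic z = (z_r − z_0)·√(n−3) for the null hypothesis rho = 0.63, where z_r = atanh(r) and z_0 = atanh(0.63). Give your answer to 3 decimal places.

7.654

z_r = atanh(0.810) = 1.127029,  z_0 = atanh(0.63) = 0.741416
SE = 1/√(n−3) = 1/√394 = 0.050379
z = (z_r − z_0)/SE = (1.127029 − 0.741416) / 0.050379 = 0.385613 / 0.050379 = 7.654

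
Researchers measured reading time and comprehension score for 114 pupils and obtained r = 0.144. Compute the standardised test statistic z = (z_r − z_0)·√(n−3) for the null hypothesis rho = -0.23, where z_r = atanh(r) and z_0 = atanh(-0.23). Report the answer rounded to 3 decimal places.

Fisher z: atanh(0.144) = 0.145008, atanh(-0.23) = -0.234189
z = (z_r − z_0)·√(n−3) = (0.145008 − (-0.234189))·√111 = 0.379197 · 10.535654 = 3.995

3.995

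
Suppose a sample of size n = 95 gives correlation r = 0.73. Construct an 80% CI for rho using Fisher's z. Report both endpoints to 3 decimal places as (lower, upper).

(0.661, 0.787)

z_r = atanh(0.73) = 0.928727;  SE = 1/√(n−3) = 1/√92 = 0.104257
z-limits: 0.928727 ± 1.282·0.104257 = 0.928727 ± 0.133657 = [0.795070, 1.062384]
ρ-limits: (tanh 0.795070, tanh 1.062384) = (0.661, 0.787)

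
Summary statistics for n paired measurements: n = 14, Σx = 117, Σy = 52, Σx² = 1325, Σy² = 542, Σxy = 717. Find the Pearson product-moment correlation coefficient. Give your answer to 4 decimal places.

0.8115

S_xy = nΣxy − ΣxΣy = 14·717 − 117·52 = 10038 − 6084 = 3954
S_xx = nΣx² − (Σx)² = 14·1325 − 117² = 18550 − 13689 = 4861
S_yy = nΣy² − (Σy)² = 14·542 − 52² = 7588 − 2704 = 4884
r = S_xy / √(S_xx·S_yy) = 3954 / √(4861·4884) = 3954 / √23741124 = 3954 / 4872.4864 = 0.8115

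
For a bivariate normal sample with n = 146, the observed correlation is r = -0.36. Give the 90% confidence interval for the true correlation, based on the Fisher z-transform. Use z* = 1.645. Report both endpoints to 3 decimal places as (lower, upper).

z_r = atanh(-0.36) = -0.376886;  SE = 1/√(n−3) = 1/√143 = 0.083624
z-limits: -0.376886 ± 1.645·0.083624 = -0.376886 ± 0.137561 = [-0.514447, -0.239325]
ρ-limits: (tanh -0.514447, tanh -0.239325) = (-0.473, -0.235)

(-0.473, -0.235)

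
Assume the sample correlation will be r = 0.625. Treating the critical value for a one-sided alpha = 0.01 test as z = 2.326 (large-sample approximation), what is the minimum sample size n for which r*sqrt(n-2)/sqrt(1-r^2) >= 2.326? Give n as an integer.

r√(n−2)/√(1−r²) ≥ 2.326  ⇔  n−2 ≥ (2.326)²·(1−r²)/r²
(1−r²)/r² = (1−0.390625)/0.390625 = 1.5600
n ≥ 2 + 5.410276·1.5600 = 2 + 8.4400 = 10.4400
⌈10.4400⌉ = 11

11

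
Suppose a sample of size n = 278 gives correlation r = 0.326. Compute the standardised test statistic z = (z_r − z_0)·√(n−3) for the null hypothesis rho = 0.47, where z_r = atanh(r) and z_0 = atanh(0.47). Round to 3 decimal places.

-2.848

Fisher z: atanh(0.326) = 0.338346, atanh(0.47) = 0.510070
z = (z_r − z_0)·√(n−3) = (0.338346 − 0.510070)·√275 = -0.171724 · 16.583124 = -2.848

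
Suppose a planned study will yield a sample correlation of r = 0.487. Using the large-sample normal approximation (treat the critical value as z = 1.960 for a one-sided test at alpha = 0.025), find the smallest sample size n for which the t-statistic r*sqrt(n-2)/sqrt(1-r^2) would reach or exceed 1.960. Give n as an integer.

15

Need r·√(n−2)/√(1−r²) ≥ 1.960
√(n−2) ≥ 1.960·√(1−0.237169) / 0.487 = 1.960·0.873402 / 0.487 = 3.5151
n−2 ≥ 12.3559  ⇒  n ≥ 14.3559
Smallest integer n = 15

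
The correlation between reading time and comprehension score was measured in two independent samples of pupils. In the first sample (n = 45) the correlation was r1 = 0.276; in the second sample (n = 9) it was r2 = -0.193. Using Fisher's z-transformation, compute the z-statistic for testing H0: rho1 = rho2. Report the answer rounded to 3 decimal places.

Fisher z-transforms: z1 = atanh(0.276) = 0.283347, z2 = atanh(-0.193) = -0.195451; difference d = 0.478798
Var(d) = 1/42 + 1/6 = 0.0238095 + 0.1666667 = 0.1904762
z = d/√Var(d) = 0.478798 / √0.1904762 = 0.478798 / 0.436436 = 1.097

1.097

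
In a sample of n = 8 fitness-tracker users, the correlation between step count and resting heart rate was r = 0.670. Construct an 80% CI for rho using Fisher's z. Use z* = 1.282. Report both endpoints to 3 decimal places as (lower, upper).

(0.233, 0.882)

z_r = atanh(0.670) = 0.810743;  SE = 1/√(n−3) = 1/√5 = 0.447214
z-limits: 0.810743 ± 1.282·0.447214 = 0.810743 ± 0.573328 = [0.237415, 1.384071]
ρ-limits: (tanh 0.237415, tanh 1.384071) = (0.233, 0.882)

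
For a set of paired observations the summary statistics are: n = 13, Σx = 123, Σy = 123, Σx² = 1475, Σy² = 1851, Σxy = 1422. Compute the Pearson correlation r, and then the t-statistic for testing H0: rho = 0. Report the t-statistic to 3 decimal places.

Numerator: nΣxy − (Σx)(Σy) = 13·1422 − (123)(123) = 3357
Denominator: √[(nΣx²−(Σx)²)(nΣy²−(Σy)²)]
  nΣx²−(Σx)² = 13·1475 − 15129 = 4046;  nΣy²−(Σy)² = 13·1851 − 15129 = 8934
  √(4046·8934) = √36146964 = 6012.2345
r = 3357 / 6012.2345 = 0.5584
t = r·√(n−2)/√(1−r²) = 0.5584·√11 / √(1−0.311811) = 1.852003 / 0.829572 = 2.232

2.232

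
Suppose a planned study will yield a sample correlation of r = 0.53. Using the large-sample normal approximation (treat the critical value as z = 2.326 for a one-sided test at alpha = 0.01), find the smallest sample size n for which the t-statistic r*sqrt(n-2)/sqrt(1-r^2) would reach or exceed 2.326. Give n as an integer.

Need r·√(n−2)/√(1−r²) ≥ 2.326
√(n−2) ≥ 2.326·√(1−0.2809) / 0.53 = 2.326·0.847998 / 0.53 = 3.7216
n−2 ≥ 13.8503  ⇒  n ≥ 15.8503
Smallest integer n = 16

16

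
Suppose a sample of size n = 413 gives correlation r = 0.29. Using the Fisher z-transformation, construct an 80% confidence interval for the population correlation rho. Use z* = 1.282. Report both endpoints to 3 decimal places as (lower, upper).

z_r = atanh(0.29) = 0.298566;  SE = 1/√(n−3) = 1/√410 = 0.049386
z-limits: 0.298566 ± 1.282·0.049386 = 0.298566 ± 0.063313 = [0.235253, 0.361879]
ρ-limits: (tanh 0.235253, tanh 0.361879) = (0.231, 0.347)

(0.231, 0.347)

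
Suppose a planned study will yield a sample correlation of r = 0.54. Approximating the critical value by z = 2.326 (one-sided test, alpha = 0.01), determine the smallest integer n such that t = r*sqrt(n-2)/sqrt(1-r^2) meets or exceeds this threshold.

16

r√(n−2)/√(1−r²) ≥ 2.326  ⇔  n−2 ≥ (2.326)²·(1−r²)/r²
(1−r²)/r² = (1−0.2916)/0.2916 = 2.4294
n ≥ 2 + 5.410276·2.4294 = 2 + 13.1437 = 15.1437
⌈15.1437⌉ = 16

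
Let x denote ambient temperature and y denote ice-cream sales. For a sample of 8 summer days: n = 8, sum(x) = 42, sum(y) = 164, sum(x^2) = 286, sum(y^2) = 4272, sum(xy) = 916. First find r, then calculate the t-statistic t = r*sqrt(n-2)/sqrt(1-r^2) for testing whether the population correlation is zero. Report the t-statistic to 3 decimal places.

0.566

S_xy = nΣxy − ΣxΣy = 8·916 − 42·164 = 7328 − 6888 = 440
S_xx = nΣx² − (Σx)² = 8·286 − 42² = 2288 − 1764 = 524
S_yy = nΣy² − (Σy)² = 8·4272 − 164² = 34176 − 26896 = 7280
r = S_xy / √(S_xx·S_yy) = 440 / √(524·7280) = 440 / √3814720 = 440 / 1953.1308 = 0.2253
t = r·√(n−2)/√(1−r²) = 0.2253·√6 / √(1−0.050760) = 0.551870 / 0.974289 = 0.566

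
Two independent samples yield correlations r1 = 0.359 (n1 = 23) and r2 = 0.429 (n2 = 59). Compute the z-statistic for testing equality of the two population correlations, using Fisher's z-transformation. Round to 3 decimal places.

-0.318

z1 = atanh(0.359) = 0.375737,  z2 = atanh(0.429) = 0.458670
SE = √(1/(n1−3) + 1/(n2−3)) = √(1/20 + 1/56) = √(0.0500000 + 0.0178571) = √0.0678571 = 0.260494
z = (z1 − z2)/SE = (0.375737 − 0.458670) / 0.260494 = -0.082933 / 0.260494 = -0.318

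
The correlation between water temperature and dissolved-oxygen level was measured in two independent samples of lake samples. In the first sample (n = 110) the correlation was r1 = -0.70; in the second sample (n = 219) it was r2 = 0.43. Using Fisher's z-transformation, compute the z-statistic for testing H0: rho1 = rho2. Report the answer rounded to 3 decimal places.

Fisher z-transforms: z1 = atanh(-0.70) = -0.867301, z2 = atanh(0.43) = 0.459897; difference d = -1.327198
Var(d) = 1/107 + 1/216 = 0.0093458 + 0.0046296 = 0.0139754
z = d/√Var(d) = -1.327198 / √0.0139754 = -1.327198 / 0.118218 = -11.227

-11.227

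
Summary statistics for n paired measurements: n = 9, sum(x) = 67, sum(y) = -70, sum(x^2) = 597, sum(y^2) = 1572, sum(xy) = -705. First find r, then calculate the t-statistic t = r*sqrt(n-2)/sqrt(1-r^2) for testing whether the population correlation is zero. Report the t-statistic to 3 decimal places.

S_xy = nΣxy − ΣxΣy = 9·(-705) − 67·(-70) = -6345 − (-4690) = -1655
S_xx = nΣx² − (Σx)² = 9·597 − 67² = 5373 − 4489 = 884
S_yy = nΣy² − (Σy)² = 9·1572 − (-70)² = 14148 − 4900 = 9248
r = S_xy / √(S_xx·S_yy) = -1655 / √(884·9248) = -1655 / √8175232 = -1655 / 2859.2363 = -0.5788
t = r·√(n−2)/√(1−r²) = -0.5788·√7 / √(1−0.335009) = -1.531361 / 0.815470 = -1.878

-1.878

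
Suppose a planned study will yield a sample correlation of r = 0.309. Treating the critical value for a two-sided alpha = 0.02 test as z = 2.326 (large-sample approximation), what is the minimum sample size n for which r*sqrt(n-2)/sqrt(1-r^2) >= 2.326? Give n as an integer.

r√(n−2)/√(1−r²) ≥ 2.326  ⇔  n−2 ≥ (2.326)²·(1−r²)/r²
(1−r²)/r² = (1−0.095481)/0.095481 = 9.4733
n ≥ 2 + 5.410276·9.4733 = 2 + 51.2532 = 53.2532
⌈53.2532⌉ = 54

54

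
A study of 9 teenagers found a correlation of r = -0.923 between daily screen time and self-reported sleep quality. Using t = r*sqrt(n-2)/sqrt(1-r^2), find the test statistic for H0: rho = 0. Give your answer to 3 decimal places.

t = r·√(n−2) / √(1−r²) with r = -0.923, n = 9
  = -0.923·√7 / √(1 − 0.851929)
  = -0.923·2.645751 / 0.384800
  = -2.442028 / 0.384800 = -6.346

-6.346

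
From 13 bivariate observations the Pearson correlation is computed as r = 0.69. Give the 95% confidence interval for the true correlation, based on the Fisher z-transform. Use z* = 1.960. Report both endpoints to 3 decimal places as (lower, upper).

(0.224, 0.899)

Fisher z: z_r = atanh(r) = ½·ln((1+0.69)/(1−0.69)) = 0.847956
SE(z) = 1/√(n−3) = 1/√10 = 0.316228
95% ⇒ z* = 1.960; margin = 1.960·0.316228 = 0.619807
CI on z-scale: (0.228149, 1.467763)
Back-transform: tanh(0.228149) = 0.224271, tanh(1.467763) = 0.899150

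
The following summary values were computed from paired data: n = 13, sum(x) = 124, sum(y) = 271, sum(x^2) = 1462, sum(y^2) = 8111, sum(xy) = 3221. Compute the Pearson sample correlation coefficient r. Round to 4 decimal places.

Numerator: nΣxy − (Σx)(Σy) = 13·3221 − (124)(271) = 8269
Denominator: √[(nΣx²−(Σx)²)(nΣy²−(Σy)²)]
  nΣx²−(Σx)² = 13·1462 − 15376 = 3630;  nΣy²−(Σy)² = 13·8111 − 73441 = 32002
  √(3630·32002) = √116167260 = 10778.0917
r = 8269 / 10778.0917 = 0.7672

0.7672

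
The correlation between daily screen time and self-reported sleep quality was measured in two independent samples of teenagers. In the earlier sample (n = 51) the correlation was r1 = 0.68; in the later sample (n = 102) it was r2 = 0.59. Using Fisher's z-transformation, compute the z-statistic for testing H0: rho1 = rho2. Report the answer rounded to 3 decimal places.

z1 = atanh(0.68) = 0.829114,  z2 = atanh(0.59) = 0.677666
SE = √(1/(n1−3) + 1/(n2−3)) = √(1/48 + 1/99) = √(0.0208333 + 0.0101010) = √0.0309343 = 0.175881
z = (z1 − z2)/SE = (0.829114 − 0.677666) / 0.175881 = 0.151448 / 0.175881 = 0.861

0.861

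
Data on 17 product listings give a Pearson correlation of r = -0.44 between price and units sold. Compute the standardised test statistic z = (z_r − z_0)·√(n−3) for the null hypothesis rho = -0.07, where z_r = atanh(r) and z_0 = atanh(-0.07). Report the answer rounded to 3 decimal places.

Fisher z: atanh(-0.44) = -0.472231, atanh(-0.07) = -0.070115
z = (z_r − z_0)·√(n−3) = (-0.472231 − (-0.070115))·√14 = -0.402116 · 3.741657 = -1.505

-1.505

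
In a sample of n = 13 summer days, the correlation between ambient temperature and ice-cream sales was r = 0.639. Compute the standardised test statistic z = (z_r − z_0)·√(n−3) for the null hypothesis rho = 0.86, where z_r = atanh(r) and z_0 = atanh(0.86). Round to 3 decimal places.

-1.698

Fisher z: atanh(0.639) = 0.756482, atanh(0.86) = 1.293345
z = (z_r − z_0)·√(n−3) = (0.756482 − 1.293345)·√10 = -0.536863 · 3.162278 = -1.698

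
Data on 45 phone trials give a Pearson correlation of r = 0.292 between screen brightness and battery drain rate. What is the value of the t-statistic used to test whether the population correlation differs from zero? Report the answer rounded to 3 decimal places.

1 − r² = 1 − 0.085264 = 0.914736;  √(1−r²) = 0.956418
√(n−2) = √43 = 6.557439
t = r·√(n−2)/√(1−r²) = 0.292 · 6.557439 / 0.956418 = 2.002

2.002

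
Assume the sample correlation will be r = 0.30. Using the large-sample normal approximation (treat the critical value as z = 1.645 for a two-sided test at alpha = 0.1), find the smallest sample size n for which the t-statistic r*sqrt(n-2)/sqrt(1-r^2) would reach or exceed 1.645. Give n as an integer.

Need r·√(n−2)/√(1−r²) ≥ 1.645
√(n−2) ≥ 1.645·√(1−0.0900) / 0.30 = 1.645·0.953939 / 0.30 = 5.2308
n−2 ≥ 27.3613  ⇒  n ≥ 29.3613
Smallest integer n = 30

30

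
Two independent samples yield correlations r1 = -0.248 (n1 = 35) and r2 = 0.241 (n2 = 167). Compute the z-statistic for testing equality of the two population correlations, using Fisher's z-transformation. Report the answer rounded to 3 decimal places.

-2.583

Fisher z-transforms: z1 = atanh(-0.248) = -0.253281, z2 = atanh(0.241) = 0.245836; difference d = -0.499117
Var(d) = 1/32 + 1/164 = 0.0312500 + 0.0060976 = 0.0373476
z = d/√Var(d) = -0.499117 / √0.0373476 = -0.499117 / 0.193255 = -2.583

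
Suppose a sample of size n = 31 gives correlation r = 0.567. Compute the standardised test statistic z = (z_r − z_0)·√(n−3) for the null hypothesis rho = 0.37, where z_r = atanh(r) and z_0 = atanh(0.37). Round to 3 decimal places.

z_r = atanh(0.567) = 0.643090,  z_0 = atanh(0.37) = 0.388423
SE = 1/√(n−3) = 1/√28 = 0.188982
z = (z_r − z_0)/SE = (0.643090 − 0.388423) / 0.188982 = 0.254667 / 0.188982 = 1.348

1.348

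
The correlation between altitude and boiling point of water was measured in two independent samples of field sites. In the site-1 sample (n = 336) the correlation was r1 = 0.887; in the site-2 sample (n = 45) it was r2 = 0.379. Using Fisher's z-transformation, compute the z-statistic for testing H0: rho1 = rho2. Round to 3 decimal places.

6.161

Fisher z-transforms: z1 = atanh(0.887) = 1.407678, z2 = atanh(0.379) = 0.398891; difference d = 1.008787
Var(d) = 1/333 + 1/42 = 0.0030030 + 0.0238095 = 0.0268125
z = d/√Var(d) = 1.008787 / √0.0268125 = 1.008787 / 0.163745 = 6.161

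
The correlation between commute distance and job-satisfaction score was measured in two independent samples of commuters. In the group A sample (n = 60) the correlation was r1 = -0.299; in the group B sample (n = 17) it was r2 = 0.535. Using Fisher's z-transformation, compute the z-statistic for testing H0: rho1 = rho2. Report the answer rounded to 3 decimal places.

-3.036

Fisher z-transforms: z1 = atanh(-0.299) = -0.308421, z2 = atanh(0.535) = 0.597124; difference d = -0.905545
Var(d) = 1/57 + 1/14 = 0.0175439 + 0.0714286 = 0.0889725
z = d/√Var(d) = -0.905545 / √0.0889725 = -0.905545 / 0.298283 = -3.036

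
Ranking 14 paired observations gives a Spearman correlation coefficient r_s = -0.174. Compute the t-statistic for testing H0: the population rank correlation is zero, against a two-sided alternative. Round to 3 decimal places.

t = r_s·√(n−2) / √(1−r_s²) with r_s = -0.174, n = 14
  = -0.174·√12 / √(1 − 0.030276)
  = -0.174·3.464102 / 0.984746
  = -0.602754 / 0.984746 = -0.612

-0.612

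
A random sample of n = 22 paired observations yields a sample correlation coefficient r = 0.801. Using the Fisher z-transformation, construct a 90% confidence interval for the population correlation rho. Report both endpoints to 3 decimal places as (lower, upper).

(0.619, 0.901)

Fisher z: z_r = atanh(r) = ½·ln((1+0.801)/(1−0.801)) = 1.101396
SE(z) = 1/√(n−3) = 1/√19 = 0.229416
90% ⇒ z* = 1.645; margin = 1.645·0.229416 = 0.377389
CI on z-scale: (0.724007, 1.478785)
Back-transform: tanh(0.724007) = 0.619385, tanh(1.478785) = 0.901240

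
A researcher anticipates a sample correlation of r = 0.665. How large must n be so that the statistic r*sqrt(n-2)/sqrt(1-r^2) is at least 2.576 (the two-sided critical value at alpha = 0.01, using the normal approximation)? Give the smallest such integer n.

Need r·√(n−2)/√(1−r²) ≥ 2.576
√(n−2) ≥ 2.576·√(1−0.442225) / 0.665 = 2.576·0.746843 / 0.665 = 2.8930
n−2 ≥ 8.3694  ⇒  n ≥ 10.3694
Smallest integer n = 11

11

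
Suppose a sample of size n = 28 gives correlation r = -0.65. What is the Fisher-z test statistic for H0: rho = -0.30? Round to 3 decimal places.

z_r = atanh(-0.65) = -0.775299,  z_0 = atanh(-0.30) = -0.309520
SE = 1/√(n−3) = 1/√25 = 0.200000
z = (z_r − z_0)/SE = (-0.775299 − (-0.309520)) / 0.200000 = -0.465779 / 0.200000 = -2.329

-2.329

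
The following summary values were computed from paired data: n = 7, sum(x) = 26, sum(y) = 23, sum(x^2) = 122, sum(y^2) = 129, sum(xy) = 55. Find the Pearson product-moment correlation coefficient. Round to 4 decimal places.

Numerator: nΣxy − (Σx)(Σy) = 7·55 − (26)(23) = -213
Denominator: √[(nΣx²−(Σx)²)(nΣy²−(Σy)²)]
  nΣx²−(Σx)² = 7·122 − 676 = 178;  nΣy²−(Σy)² = 7·129 − 529 = 374
  √(178·374) = √66572 = 258.0155
r = -213 / 258.0155 = -0.8255

-0.8255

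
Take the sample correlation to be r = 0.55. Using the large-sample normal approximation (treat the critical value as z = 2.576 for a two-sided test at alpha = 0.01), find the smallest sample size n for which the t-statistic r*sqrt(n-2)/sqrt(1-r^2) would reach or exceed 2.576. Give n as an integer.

r√(n−2)/√(1−r²) ≥ 2.576  ⇔  n−2 ≥ (2.576)²·(1−r²)/r²
(1−r²)/r² = (1−0.3025)/0.3025 = 2.3058
n ≥ 2 + 6.635776·2.3058 = 2 + 15.3008 = 17.3008
⌈17.3008⌉ = 18

18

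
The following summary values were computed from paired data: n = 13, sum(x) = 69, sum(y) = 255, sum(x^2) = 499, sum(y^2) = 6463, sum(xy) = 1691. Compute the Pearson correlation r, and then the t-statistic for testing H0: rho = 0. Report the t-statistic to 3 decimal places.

3.957

S_xy = nΣxy − ΣxΣy = 13·1691 − 69·255 = 21983 − 17595 = 4388
S_xx = nΣx² − (Σx)² = 13·499 − 69² = 6487 − 4761 = 1726
S_yy = nΣy² − (Σy)² = 13·6463 − 255² = 84019 − 65025 = 18994
r = S_xy / √(S_xx·S_yy) = 4388 / √(1726·18994) = 4388 / √32783644 = 4388 / 5725.7003 = 0.7664
t = r·√(n−2)/√(1−r²) = 0.7664·√11 / √(1−0.587369) = 2.541861 / 0.642364 = 3.957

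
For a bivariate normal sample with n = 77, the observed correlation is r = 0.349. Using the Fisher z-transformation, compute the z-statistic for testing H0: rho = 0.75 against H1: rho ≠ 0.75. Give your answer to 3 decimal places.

Fisher z: atanh(0.349) = 0.364305, atanh(0.75) = 0.972955
z = (z_r − z_0)·√(n−3) = (0.364305 − 0.972955)·√74 = -0.608650 · 8.602325 = -5.236

-5.236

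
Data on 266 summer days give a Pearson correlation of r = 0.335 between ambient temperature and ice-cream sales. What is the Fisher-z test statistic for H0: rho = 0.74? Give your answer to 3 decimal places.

z_r = atanh(0.335) = 0.348450,  z_0 = atanh(0.74) = 0.950479
SE = 1/√(n−3) = 1/√263 = 0.061663
z = (z_r − z_0)/SE = (0.348450 − 0.950479) / 0.061663 = -0.602029 / 0.061663 = -9.763

-9.763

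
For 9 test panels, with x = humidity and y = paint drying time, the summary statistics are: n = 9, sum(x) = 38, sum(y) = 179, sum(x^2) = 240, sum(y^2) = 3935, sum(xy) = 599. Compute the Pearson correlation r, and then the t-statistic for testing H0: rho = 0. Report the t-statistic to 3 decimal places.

-5.727

S_xy = nΣxy − ΣxΣy = 9·599 − 38·179 = 5391 − 6802 = -1411
S_xx = nΣx² − (Σx)² = 9·240 − 38² = 2160 − 1444 = 716
S_yy = nΣy² − (Σy)² = 9·3935 − 179² = 35415 − 32041 = 3374
r = S_xy / √(S_xx·S_yy) = -1411 / √(716·3374) = -1411 / √2415784 = -1411 / 1554.2793 = -0.9078
t = r·√(n−2)/√(1−r²) = -0.9078·√7 / √(1−0.824101) = -2.401813 / 0.419403 = -5.727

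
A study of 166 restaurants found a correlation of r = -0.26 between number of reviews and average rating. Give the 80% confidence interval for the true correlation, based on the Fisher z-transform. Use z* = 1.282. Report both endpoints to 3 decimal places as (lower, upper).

z_r = atanh(-0.26) = -0.266108;  SE = 1/√(n−3) = 1/√163 = 0.078326
z-limits: -0.266108 ± 1.282·0.078326 = -0.266108 ± 0.100414 = [-0.366522, -0.165694]
ρ-limits: (tanh -0.366522, tanh -0.165694) = (-0.351, -0.164)

(-0.351, -0.164)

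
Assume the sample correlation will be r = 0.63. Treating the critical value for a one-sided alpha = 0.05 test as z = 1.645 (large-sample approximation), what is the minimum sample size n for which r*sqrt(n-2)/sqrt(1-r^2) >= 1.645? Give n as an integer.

7

r√(n−2)/√(1−r²) ≥ 1.645  ⇔  n−2 ≥ (1.645)²·(1−r²)/r²
(1−r²)/r² = (1−0.3969)/0.3969 = 1.5195
n ≥ 2 + 2.706025·1.5195 = 2 + 4.1118 = 6.1118
⌈6.1118⌉ = 7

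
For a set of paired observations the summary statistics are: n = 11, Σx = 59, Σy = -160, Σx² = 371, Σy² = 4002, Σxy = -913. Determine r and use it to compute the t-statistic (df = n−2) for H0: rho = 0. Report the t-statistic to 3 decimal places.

-0.553

S_xy = nΣxy − ΣxΣy = 11·(-913) − 59·(-160) = -10043 − (-9440) = -603
S_xx = nΣx² − (Σx)² = 11·371 − 59² = 4081 − 3481 = 600
S_yy = nΣy² − (Σy)² = 11·4002 − (-160)² = 44022 − 25600 = 18422
r = S_xy / √(S_xx·S_yy) = -603 / √(600·18422) = -603 / √11053200 = -603 / 3324.6353 = -0.1814
t = r·√(n−2)/√(1−r²) = -0.1814·√9 / √(1−0.032906) = -0.544200 / 0.983409 = -0.553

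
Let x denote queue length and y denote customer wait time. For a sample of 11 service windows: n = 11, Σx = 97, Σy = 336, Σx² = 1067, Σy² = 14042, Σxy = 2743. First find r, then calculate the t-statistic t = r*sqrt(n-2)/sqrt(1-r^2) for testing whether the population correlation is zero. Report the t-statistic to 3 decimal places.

-0.761

Numerator: nΣxy − (Σx)(Σy) = 11·2743 − (97)(336) = -2419
Denominator: √[(nΣx²−(Σx)²)(nΣy²−(Σy)²)]
  nΣx²−(Σx)² = 11·1067 − 9409 = 2328;  nΣy²−(Σy)² = 11·14042 − 112896 = 41566
  √(2328·41566) = √96765648 = 9836.9532
r = -2419 / 9836.9532 = -0.2459
t = r·√(n−2)/√(1−r²) = -0.2459·√9 / √(1−0.060467) = -0.737700 / 0.969295 = -0.761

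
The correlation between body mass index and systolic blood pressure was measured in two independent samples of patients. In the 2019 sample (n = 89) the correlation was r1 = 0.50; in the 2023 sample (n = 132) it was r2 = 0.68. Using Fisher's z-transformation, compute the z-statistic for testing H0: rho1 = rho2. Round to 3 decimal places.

Fisher z-transforms: z1 = atanh(0.50) = 0.549306, z2 = atanh(0.68) = 0.829114; difference d = -0.279808
Var(d) = 1/86 + 1/129 = 0.0116279 + 0.0077519 = 0.0193798
z = d/√Var(d) = -0.279808 / √0.0193798 = -0.279808 / 0.139211 = -2.010

-2.010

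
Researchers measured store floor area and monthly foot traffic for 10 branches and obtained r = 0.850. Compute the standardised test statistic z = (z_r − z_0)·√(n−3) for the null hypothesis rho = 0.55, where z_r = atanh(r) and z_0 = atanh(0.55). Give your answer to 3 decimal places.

1.687

z_r = atanh(0.850) = 1.256153,  z_0 = atanh(0.55) = 0.618381
SE = 1/√(n−3) = 1/√7 = 0.377964
z = (z_r − z_0)/SE = (1.256153 − 0.618381) / 0.377964 = 0.637772 / 0.377964 = 1.687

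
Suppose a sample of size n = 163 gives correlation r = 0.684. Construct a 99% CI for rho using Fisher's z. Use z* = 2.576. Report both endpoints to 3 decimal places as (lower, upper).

(0.560, 0.778)

Fisher z: z_r = atanh(r) = ½·ln((1+0.684)/(1−0.684)) = 0.836592
SE(z) = 1/√(n−3) = 1/√160 = 0.079057
99% ⇒ z* = 2.576; margin = 2.576·0.079057 = 0.203651
CI on z-scale: (0.632941, 1.040243)
Back-transform: tanh(0.632941) = 0.560074, tanh(1.040243) = 0.777984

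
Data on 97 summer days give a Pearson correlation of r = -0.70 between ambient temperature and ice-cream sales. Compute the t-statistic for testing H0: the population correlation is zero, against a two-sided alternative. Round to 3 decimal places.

t = r·√(n−2) / √(1−r²) with r = -0.70, n = 97
  = -0.70·√95 / √(1 − 0.4900)
  = -0.70·9.746794 / 0.714143
  = -6.822756 / 0.714143 = -9.554

-9.554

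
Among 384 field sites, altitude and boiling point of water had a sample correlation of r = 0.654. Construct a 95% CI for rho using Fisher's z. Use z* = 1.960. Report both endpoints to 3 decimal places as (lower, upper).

z_r = atanh(0.654) = 0.782257;  SE = 1/√(n−3) = 1/√381 = 0.051232
z-limits: 0.782257 ± 1.960·0.051232 = 0.782257 ± 0.100415 = [0.681842, 0.882672]
ρ-limits: (tanh 0.681842, tanh 0.882672) = (0.593, 0.708)

(0.593, 0.708)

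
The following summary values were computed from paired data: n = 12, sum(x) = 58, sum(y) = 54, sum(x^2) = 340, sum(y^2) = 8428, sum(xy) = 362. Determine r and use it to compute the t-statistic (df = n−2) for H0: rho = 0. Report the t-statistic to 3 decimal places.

0.462

Numerator: nΣxy − (Σx)(Σy) = 12·362 − (58)(54) = 1212
Denominator: √[(nΣx²−(Σx)²)(nΣy²−(Σy)²)]
  nΣx²−(Σx)² = 12·340 − 3364 = 716;  nΣy²−(Σy)² = 12·8428 − 2916 = 98220
  √(716·98220) = √70325520 = 8386.0312
r = 1212 / 8386.0312 = 0.1445
t = r·√(n−2)/√(1−r²) = 0.1445·√10 / √(1−0.020880) = 0.456949 / 0.989505 = 0.462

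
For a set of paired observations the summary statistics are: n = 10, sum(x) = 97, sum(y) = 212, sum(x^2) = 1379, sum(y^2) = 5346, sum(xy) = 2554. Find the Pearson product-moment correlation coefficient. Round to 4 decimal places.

0.8147

Numerator: nΣxy − (Σx)(Σy) = 10·2554 − (97)(212) = 4976
Denominator: √[(nΣx²−(Σx)²)(nΣy²−(Σy)²)]
  nΣx²−(Σx)² = 10·1379 − 9409 = 4381;  nΣy²−(Σy)² = 10·5346 − 44944 = 8516
  √(4381·8516) = √37308596 = 6108.0763
r = 4976 / 6108.0763 = 0.8147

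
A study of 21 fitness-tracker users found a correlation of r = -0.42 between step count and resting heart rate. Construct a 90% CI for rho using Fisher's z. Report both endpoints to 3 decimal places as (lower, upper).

Fisher z: z_r = atanh(r) = ½·ln((1+(-0.42))/(1−(-0.42))) = -0.447692
SE(z) = 1/√(n−3) = 1/√18 = 0.235702
90% ⇒ z* = 1.645; margin = 1.645·0.235702 = 0.387730
CI on z-scale: (-0.835422, -0.059962)
Back-transform: tanh(-0.835422) = -0.683377, tanh(-0.059962) = -0.059890

(-0.683, -0.060)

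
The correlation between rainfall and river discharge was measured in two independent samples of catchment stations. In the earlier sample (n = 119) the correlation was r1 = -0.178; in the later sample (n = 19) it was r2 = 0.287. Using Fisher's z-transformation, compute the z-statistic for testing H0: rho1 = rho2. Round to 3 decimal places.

-1.782

z1 = atanh(-0.178) = -0.179916,  z2 = atanh(0.287) = 0.295294
SE = √(1/(n1−3) + 1/(n2−3)) = √(1/116 + 1/16) = √(0.0086207 + 0.0625000) = √0.0711207 = 0.266685
z = (z1 − z2)/SE = (-0.179916 − 0.295294) / 0.266685 = -0.475210 / 0.266685 = -1.782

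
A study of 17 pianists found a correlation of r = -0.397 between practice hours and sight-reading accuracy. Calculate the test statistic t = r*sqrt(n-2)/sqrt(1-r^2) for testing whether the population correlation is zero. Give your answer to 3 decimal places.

1 − r² = 1 − 0.157609 = 0.842391;  √(1−r²) = 0.917819
√(n−2) = √15 = 3.872983
t = r·√(n−2)/√(1−r²) = -0.397 · 3.872983 / 0.917819 = -1.675

-1.675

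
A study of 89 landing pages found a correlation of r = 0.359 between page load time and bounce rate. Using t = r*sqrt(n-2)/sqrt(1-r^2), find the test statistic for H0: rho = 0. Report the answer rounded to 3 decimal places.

t = r·√(n−2) / √(1−r²) with r = 0.359, n = 89
  = 0.359·√87 / √(1 − 0.128881)
  = 0.359·9.327379 / 0.933338
  = 3.348529 / 0.933338 = 3.588

3.588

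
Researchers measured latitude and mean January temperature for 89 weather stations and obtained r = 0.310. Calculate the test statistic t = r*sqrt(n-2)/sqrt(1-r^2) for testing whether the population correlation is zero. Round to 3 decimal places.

3.041

1 − r² = 1 − 0.096100 = 0.903900;  √(1−r²) = 0.950737
√(n−2) = √87 = 9.327379
t = r·√(n−2)/√(1−r²) = 0.310 · 9.327379 / 0.950737 = 3.041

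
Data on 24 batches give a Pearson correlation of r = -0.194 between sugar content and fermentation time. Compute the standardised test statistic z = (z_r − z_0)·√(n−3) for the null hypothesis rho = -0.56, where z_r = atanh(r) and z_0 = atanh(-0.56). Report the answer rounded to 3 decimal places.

2.000

Fisher z: atanh(-0.194) = -0.196490, atanh(-0.56) = -0.632833
z = (z_r − z_0)·√(n−3) = (-0.196490 − (-0.632833))·√21 = 0.436343 · 4.582576 = 2.000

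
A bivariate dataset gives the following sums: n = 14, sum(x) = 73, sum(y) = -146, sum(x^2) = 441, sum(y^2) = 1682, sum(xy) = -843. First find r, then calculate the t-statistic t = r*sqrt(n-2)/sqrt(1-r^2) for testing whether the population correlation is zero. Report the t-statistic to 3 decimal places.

-5.216

S_xy = nΣxy − ΣxΣy = 14·(-843) − 73·(-146) = -11802 − (-10658) = -1144
S_xx = nΣx² − (Σx)² = 14·441 − 73² = 6174 − 5329 = 845
S_yy = nΣy² − (Σy)² = 14·1682 − (-146)² = 23548 − 21316 = 2232
r = S_xy / √(S_xx·S_yy) = -1144 / √(845·2232) = -1144 / √1886040 = -1144 / 1373.3317 = -0.8330
t = r·√(n−2)/√(1−r²) = -0.8330·√12 / √(1−0.693889) = -2.885597 / 0.553273 = -5.216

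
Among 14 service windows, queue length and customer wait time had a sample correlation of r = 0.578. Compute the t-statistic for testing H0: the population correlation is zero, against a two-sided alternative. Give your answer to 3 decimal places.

2.454

1 − r² = 1 − 0.334084 = 0.665916;  √(1−r²) = 0.816037
√(n−2) = √12 = 3.464102
t = r·√(n−2)/√(1−r²) = 0.578 · 3.464102 / 0.816037 = 2.454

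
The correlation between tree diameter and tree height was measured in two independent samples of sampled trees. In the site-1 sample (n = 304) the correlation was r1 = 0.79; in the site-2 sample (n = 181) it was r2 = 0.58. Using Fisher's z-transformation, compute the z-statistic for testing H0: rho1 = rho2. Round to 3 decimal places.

z1 = atanh(0.79) = 1.071432,  z2 = atanh(0.58) = 0.662463
SE = √(1/(n1−3) + 1/(n2−3)) = √(1/301 + 1/178) = √(0.0033223 + 0.0056180) = √0.0089403 = 0.094553
z = (z1 − z2)/SE = (1.071432 − 0.662463) / 0.094553 = 0.408969 / 0.094553 = 4.325

4.325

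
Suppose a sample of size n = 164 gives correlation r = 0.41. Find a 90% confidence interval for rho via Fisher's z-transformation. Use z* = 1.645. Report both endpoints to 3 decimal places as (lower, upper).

z_r = atanh(0.41) = 0.435611;  SE = 1/√(n−3) = 1/√161 = 0.078811
z-limits: 0.435611 ± 1.645·0.078811 = 0.435611 ± 0.129644 = [0.305967, 0.565255]
ρ-limits: (tanh 0.305967, tanh 0.565255) = (0.297, 0.512)

(0.297, 0.512)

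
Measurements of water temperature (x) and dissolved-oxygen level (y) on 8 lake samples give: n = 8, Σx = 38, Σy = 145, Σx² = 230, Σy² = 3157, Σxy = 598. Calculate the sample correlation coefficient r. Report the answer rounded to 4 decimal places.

Numerator: nΣxy − (Σx)(Σy) = 8·598 − (38)(145) = -726
Denominator: √[(nΣx²−(Σx)²)(nΣy²−(Σy)²)]
  nΣx²−(Σx)² = 8·230 − 1444 = 396;  nΣy²−(Σy)² = 8·3157 − 21025 = 4231
  √(396·4231) = √1675476 = 1294.4018
r = -726 / 1294.4018 = -0.5609

-0.5609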